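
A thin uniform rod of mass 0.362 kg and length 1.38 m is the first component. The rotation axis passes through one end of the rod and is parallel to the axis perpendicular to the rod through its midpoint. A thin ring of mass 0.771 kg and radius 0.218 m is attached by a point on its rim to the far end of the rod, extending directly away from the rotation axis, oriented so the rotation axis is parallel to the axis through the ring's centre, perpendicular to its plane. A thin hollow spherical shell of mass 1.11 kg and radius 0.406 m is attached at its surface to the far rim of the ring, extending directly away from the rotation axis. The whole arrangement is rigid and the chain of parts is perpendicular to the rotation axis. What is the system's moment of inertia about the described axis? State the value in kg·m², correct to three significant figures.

7.84

Thin rod: I_cm = (1/12)ML² = (1/12)(0.362)(1.38)² = 0.057449 kg·m²; centre at d = 0.69 m, so the parallel axis theorem gives I = 0.057449 + (0.362)(0.69)² = 0.2298 kg·m².
Thin ring: I_cm = MR² = (0.771)(0.218)² = 0.036641 kg·m²; centre at d = 0.69 + 0.69 + 0.218 = 1.598 m, so the parallel axis theorem gives I = 0.036641 + (0.771)(1.598)² = 2.0055 kg·m².
Spherical shell: I_cm = (2/3)MR² = (2/3)(1.11)(0.406)² = 0.12198 kg·m²; centre at d = 0.69 + 0.69 + 0.218 + 0.218 + 0.406 = 2.222 m, so the parallel axis theorem gives I = 0.12198 + (1.11)(2.222)² = 5.6024 kg·m².
Total I = 0.2298 + 2.0055 + 5.6024 = 7.8376 kg·m².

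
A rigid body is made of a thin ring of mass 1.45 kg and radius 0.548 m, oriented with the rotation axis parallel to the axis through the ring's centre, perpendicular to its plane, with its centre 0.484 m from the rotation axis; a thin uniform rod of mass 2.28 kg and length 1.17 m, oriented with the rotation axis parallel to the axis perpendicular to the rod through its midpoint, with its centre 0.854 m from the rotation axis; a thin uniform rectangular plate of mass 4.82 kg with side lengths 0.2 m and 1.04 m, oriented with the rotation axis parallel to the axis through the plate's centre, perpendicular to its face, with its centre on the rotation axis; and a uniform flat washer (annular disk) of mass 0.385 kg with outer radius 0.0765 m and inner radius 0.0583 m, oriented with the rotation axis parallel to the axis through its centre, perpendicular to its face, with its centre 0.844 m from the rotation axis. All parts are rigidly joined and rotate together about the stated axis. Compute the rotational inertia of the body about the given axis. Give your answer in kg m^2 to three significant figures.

3.42

Thin ring: I_cm = MR² = (1.45)(0.548)² = 0.43544 kg m^2; centre at d = 0.484 m, so I = I_cm + Md² gives I = 0.43544 + (1.45)(0.484)² = 0.77511 kg m^2.
Thin rod: I_cm = (1/12)ML² = (1/12)(2.28)(1.17)² = 0.26009 kg m^2; centre at d = 0.854 m, so I = I_cm + Md² gives I = 0.26009 + (2.28)(0.854)² = 1.9229 kg m^2.
Rectangular plate: I_cm = (1/12)M(a²+b²) = (1/12)(4.82)[(0.2)² + (1.04)²] = 0.45051 kg m^2; axis through the centre, so I = 0.45051 kg m^2.
Annular disk: I_cm = (1/2)M(R²+r²) = (1/2)(0.385)[(0.0765)² + (0.0583)²] = 0.0017808 kg m^2; centre at d = 0.844 m, so I = I_cm + Md² gives I = 0.0017808 + (0.385)(0.844)² = 0.27603 kg m^2.
Total I = 0.77511 + 1.9229 + 0.45051 + 0.27603 = 3.4246 kg m^2.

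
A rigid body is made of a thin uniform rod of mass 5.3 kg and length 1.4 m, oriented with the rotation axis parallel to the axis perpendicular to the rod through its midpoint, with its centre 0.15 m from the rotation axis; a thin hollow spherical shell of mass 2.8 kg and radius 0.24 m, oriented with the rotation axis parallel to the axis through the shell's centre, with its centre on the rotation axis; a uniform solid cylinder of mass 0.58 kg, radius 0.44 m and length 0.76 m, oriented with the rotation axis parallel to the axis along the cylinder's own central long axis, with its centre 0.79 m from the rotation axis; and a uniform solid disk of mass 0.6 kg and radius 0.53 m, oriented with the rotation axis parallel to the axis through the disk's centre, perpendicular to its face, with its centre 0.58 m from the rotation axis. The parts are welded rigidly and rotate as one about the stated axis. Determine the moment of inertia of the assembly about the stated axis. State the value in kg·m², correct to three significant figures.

1.80

Thin rod: I_cm = (1/12)ML² = (1/12)(5.3)(1.4)² = 0.86567 kg·m²; centre at d = 0.15 m, so I = I_cm + Md² gives I = 0.86567 + (5.3)(0.15)² = 0.98492 kg·m².
Spherical shell: I_cm = (2/3)MR² = (2/3)(2.8)(0.24)² = 0.10752 kg·m²; axis through the centre, so I = 0.10752 kg·m².
Solid cylinder: I_cm = (1/2)MR² = (1/2)(0.58)(0.44)² = 0.056144 kg·m²; centre at d = 0.79 m, so I = I_cm + Md² gives I = 0.056144 + (0.58)(0.79)² = 0.41812 kg·m².
Solid disk: I_cm = (1/2)MR² = (1/2)(0.6)(0.53)² = 0.08427 kg·m²; centre at d = 0.58 m, so I = I_cm + Md² gives I = 0.08427 + (0.6)(0.58)² = 0.28611 kg·m².
Total I = 0.98492 + 0.10752 + 0.41812 + 0.28611 = 1.7967 kg·m².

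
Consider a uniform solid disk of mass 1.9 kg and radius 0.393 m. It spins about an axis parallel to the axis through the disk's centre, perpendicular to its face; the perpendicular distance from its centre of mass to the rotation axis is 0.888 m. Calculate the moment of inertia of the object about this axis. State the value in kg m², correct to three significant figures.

1.64

I_cm = (1/2)MR² = (1/2)(1.9)(0.393)² = 0.14673 kg m²; centre at d = 0.888 m, so the parallel axis theorem gives I = 0.14673 + (1.9)(0.888)² = 1.645 kg m².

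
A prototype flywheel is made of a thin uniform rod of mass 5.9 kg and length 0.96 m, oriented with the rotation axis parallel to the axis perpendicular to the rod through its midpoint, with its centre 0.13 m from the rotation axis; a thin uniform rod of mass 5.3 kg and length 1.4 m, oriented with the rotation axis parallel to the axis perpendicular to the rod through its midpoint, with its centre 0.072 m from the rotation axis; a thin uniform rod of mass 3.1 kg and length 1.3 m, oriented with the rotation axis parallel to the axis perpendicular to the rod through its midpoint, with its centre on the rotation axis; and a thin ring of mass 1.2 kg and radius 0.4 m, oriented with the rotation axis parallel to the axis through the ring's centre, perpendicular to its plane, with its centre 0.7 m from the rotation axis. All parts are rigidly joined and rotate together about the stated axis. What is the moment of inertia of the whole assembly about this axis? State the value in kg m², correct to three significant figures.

Thin rod: I_cm = (1/12)ML² = (1/12)(5.9)(0.96)² = 0.45312 kg m²; centre at d = 0.13 m, so I = I_cm + Md² gives I = 0.45312 + (5.9)(0.13)² = 0.55283 kg m².
Thin rod: I_cm = (1/12)ML² = (1/12)(5.3)(1.4)² = 0.86567 kg m²; centre at d = 0.072 m, so I = I_cm + Md² gives I = 0.86567 + (5.3)(0.072)² = 0.89314 kg m².
Thin rod: I_cm = (1/12)ML² = (1/12)(3.1)(1.3)² = 0.43658 kg m²; axis through the centre, so I = 0.43658 kg m².
Thin ring: I_cm = MR² = (1.2)(0.4)² = 0.192 kg m²; centre at d = 0.7 m, so I = I_cm + Md² gives I = 0.192 + (1.2)(0.7)² = 0.78 kg m².
Total I = 0.55283 + 0.89314 + 0.43658 + 0.78 = 2.6626 kg m².

2.66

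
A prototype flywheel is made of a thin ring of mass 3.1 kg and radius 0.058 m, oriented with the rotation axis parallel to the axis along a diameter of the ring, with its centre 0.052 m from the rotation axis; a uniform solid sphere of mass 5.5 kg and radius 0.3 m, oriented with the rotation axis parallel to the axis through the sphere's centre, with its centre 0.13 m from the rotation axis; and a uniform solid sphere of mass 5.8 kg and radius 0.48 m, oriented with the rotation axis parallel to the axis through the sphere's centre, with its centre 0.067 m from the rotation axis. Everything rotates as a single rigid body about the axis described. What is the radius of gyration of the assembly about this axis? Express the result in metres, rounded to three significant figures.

Thin ring: I_cm = (1/2)MR² = (1/2)(3.1)(0.058)² = 0.0052142 kg m²; centre at d = 0.052 m, so I = I_cm + Md² gives I = 0.0052142 + (3.1)(0.052)² = 0.013597 kg m².
Solid sphere: I_cm = (2/5)MR² = (2/5)(5.5)(0.3)² = 0.198 kg m²; centre at d = 0.13 m, so I = I_cm + Md² gives I = 0.198 + (5.5)(0.13)² = 0.29095 kg m².
Solid sphere: I_cm = (2/5)MR² = (2/5)(5.8)(0.48)² = 0.53453 kg m²; centre at d = 0.067 m, so I = I_cm + Md² gives I = 0.53453 + (5.8)(0.067)² = 0.56056 kg m².
Total I = 0.86511 kg m²; total mass M = 14.4 kg.
k = √(I/M) = √(0.86511/14.4) = 0.24511 m.

0.245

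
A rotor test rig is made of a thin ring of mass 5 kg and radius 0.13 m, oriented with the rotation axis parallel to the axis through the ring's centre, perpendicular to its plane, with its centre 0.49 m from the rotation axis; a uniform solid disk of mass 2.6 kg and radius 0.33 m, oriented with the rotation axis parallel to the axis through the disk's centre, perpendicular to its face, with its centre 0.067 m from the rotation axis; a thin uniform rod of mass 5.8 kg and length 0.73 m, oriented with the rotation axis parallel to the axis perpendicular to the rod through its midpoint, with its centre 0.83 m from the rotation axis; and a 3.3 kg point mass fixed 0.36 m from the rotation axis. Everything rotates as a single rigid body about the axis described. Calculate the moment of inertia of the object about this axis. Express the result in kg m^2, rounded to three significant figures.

Thin ring: I_cm = MR² = (5)(0.13)² = 0.0845 kg m^2; centre at d = 0.49 m, so I = I_cm + Md² gives I = 0.0845 + (5)(0.49)² = 1.285 kg m^2.
Solid disk: I_cm = (1/2)MR² = (1/2)(2.6)(0.33)² = 0.14157 kg m^2; centre at d = 0.067 m, so I = I_cm + Md² gives I = 0.14157 + (2.6)(0.067)² = 0.15324 kg m^2.
Thin rod: I_cm = (1/12)ML² = (1/12)(5.8)(0.73)² = 0.25757 kg m^2; centre at d = 0.83 m, so I = I_cm + Md² gives I = 0.25757 + (5.8)(0.83)² = 4.2532 kg m^2.
Point mass: I_cm = 0; centre at d = 0.36 m, so I = I_cm + Md² gives I = 0 + (3.3)(0.36)² = 0.42768 kg m^2.
Total I = 1.285 + 0.15324 + 4.2532 + 0.42768 = 6.1191 kg m^2.

6.12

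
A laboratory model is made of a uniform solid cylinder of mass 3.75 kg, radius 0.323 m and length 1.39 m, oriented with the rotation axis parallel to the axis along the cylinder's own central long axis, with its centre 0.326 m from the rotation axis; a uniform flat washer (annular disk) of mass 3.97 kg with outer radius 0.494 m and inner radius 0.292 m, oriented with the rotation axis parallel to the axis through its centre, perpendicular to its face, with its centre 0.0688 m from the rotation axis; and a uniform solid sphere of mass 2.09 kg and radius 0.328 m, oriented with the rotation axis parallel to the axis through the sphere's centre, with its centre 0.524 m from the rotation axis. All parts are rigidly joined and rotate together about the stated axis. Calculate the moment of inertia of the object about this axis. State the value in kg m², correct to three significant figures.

Solid cylinder: I_cm = (1/2)MR² = (1/2)(3.75)(0.323)² = 0.19562 kg m²; centre at d = 0.326 m, so I = I_cm + Md² gives I = 0.19562 + (3.75)(0.326)² = 0.59415 kg m².
Annular disk: I_cm = (1/2)M(R²+r²) = (1/2)(3.97)[(0.494)² + (0.292)²] = 0.65366 kg m²; centre at d = 0.0688 m, so I = I_cm + Md² gives I = 0.65366 + (3.97)(0.0688)² = 0.67245 kg m².
Solid sphere: I_cm = (2/5)MR² = (2/5)(2.09)(0.328)² = 0.08994 kg m²; centre at d = 0.524 m, so I = I_cm + Md² gives I = 0.08994 + (2.09)(0.524)² = 0.6638 kg m².
Total I = 0.59415 + 0.67245 + 0.6638 = 1.9304 kg m².

1.93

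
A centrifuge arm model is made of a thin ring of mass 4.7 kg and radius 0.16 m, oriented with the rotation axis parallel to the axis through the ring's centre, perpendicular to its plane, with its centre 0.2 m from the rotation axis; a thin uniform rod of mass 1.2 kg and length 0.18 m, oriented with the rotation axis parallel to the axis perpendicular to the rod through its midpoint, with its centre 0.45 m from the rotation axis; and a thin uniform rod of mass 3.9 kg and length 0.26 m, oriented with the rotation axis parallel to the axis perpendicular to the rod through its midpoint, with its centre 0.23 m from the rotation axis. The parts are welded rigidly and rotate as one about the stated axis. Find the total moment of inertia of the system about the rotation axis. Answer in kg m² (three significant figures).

0.783

Thin ring: I_cm = MR² = (4.7)(0.16)² = 0.12032 kg m²; centre at d = 0.2 m, so the parallel axis theorem gives I = 0.12032 + (4.7)(0.2)² = 0.30832 kg m².
Thin rod: I_cm = (1/12)ML² = (1/12)(1.2)(0.18)² = 0.00324 kg m²; centre at d = 0.45 m, so the parallel axis theorem gives I = 0.00324 + (1.2)(0.45)² = 0.24624 kg m².
Thin rod: I_cm = (1/12)ML² = (1/12)(3.9)(0.26)² = 0.02197 kg m²; centre at d = 0.23 m, so the parallel axis theorem gives I = 0.02197 + (3.9)(0.23)² = 0.22828 kg m².
Total I = 0.30832 + 0.24624 + 0.22828 = 0.78284 kg m².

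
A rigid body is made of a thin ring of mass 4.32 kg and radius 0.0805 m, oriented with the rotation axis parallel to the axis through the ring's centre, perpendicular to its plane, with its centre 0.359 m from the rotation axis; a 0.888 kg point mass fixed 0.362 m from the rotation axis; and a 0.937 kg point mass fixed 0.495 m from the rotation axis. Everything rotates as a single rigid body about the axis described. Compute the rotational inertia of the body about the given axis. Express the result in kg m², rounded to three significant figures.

0.931

Thin ring: I_cm = MR² = (4.32)(0.0805)² = 0.027995 kg m²; centre at d = 0.359 m, so the parallel axis theorem gives I = 0.027995 + (4.32)(0.359)² = 0.58476 kg m².
Point mass: I_cm = 0; centre at d = 0.362 m, so the parallel axis theorem gives I = 0 + (0.888)(0.362)² = 0.11637 kg m².
Point mass: I_cm = 0; centre at d = 0.495 m, so the parallel axis theorem gives I = 0 + (0.937)(0.495)² = 0.22959 kg m².
Total I = 0.58476 + 0.11637 + 0.22959 = 0.93072 kg m².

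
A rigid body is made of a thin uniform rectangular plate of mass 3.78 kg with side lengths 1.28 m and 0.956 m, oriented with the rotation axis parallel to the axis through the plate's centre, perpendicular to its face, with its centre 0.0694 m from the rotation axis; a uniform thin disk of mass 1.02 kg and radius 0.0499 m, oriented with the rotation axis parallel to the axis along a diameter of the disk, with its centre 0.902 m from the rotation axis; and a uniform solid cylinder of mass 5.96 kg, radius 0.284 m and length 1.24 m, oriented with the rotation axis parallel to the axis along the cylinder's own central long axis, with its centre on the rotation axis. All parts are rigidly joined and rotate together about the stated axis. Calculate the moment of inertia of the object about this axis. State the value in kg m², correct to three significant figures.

1.89

Rectangular plate: I_cm = (1/12)M(a²+b²) = (1/12)(3.78)[(1.28)² + (0.956)²] = 0.80399 kg m²; centre at d = 0.0694 m, so I = I_cm + Md² gives I = 0.80399 + (3.78)(0.0694)² = 0.82219 kg m².
Thin disk: I_cm = (1/4)MR² = (1/4)(1.02)(0.0499)² = 0.00063495 kg m²; centre at d = 0.902 m, so I = I_cm + Md² gives I = 0.00063495 + (1.02)(0.902)² = 0.83051 kg m².
Solid cylinder: I_cm = (1/2)MR² = (1/2)(5.96)(0.284)² = 0.24035 kg m²; axis through the centre, so I = 0.24035 kg m².
Total I = 0.82219 + 0.83051 + 0.24035 = 1.8931 kg m².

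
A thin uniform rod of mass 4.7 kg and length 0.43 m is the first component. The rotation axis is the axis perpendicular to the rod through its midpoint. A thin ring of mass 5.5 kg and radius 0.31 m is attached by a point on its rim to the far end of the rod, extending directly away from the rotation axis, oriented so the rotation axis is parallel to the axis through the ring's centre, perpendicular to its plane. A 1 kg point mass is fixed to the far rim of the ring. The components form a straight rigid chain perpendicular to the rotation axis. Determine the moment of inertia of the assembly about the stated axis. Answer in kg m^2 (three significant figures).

2.81

Thin rod: I_cm = (1/12)ML² = (1/12)(4.7)(0.43)² = 0.072419 kg m^2; axis through the centre, so I = 0.072419 kg m^2.
Thin ring: I_cm = MR² = (5.5)(0.31)² = 0.52855 kg m^2; centre at d = 0.215 + 0.31 = 0.525 m, so the parallel axis theorem gives I = 0.52855 + (5.5)(0.525)² = 2.0445 kg m^2.
Point mass: I_cm = 0; centre at d = 0.215 + 0.31 + 0.31 = 0.835 m, so the parallel axis theorem gives I = 0 + (1)(0.835)² = 0.69722 kg m^2.
Total I = 0.072419 + 2.0445 + 0.69722 = 2.8141 kg m^2.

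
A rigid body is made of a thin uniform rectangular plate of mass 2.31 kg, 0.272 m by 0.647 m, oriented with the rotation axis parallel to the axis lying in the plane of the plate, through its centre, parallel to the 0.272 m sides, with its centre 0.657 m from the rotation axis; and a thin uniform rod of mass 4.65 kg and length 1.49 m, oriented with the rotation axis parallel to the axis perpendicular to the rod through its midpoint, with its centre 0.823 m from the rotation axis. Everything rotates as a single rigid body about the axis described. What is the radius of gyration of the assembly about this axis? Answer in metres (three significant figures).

Rectangular plate: I_cm = (1/12)Mb² = (1/12)(2.31)(0.647)² = 0.080582 kg m²; centre at d = 0.657 m, so the parallel axis theorem gives I = 0.080582 + (2.31)(0.657)² = 1.0777 kg m².
Thin rod: I_cm = (1/12)ML² = (1/12)(4.65)(1.49)² = 0.86029 kg m²; centre at d = 0.823 m, so the parallel axis theorem gives I = 0.86029 + (4.65)(0.823)² = 4.0099 kg m².
Total I = 5.0876 kg m²; total mass M = 6.96 kg.
k = √(I/M) = √(5.0876/6.96) = 0.85497 m.

0.855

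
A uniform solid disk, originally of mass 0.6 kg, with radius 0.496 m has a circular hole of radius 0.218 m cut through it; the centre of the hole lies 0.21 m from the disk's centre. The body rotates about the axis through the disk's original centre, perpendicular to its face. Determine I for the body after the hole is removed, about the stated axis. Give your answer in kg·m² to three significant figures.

0.0659

Unpierced body about its centre: I₀ = (1/2)MR² = (1/2)(0.6)(0.496)² = 0.073805 kg·m².
The removed disk has mass m = M·(r/R)² = (0.6)(0.218/0.496)² = 0.1159 kg (same uniform areal density).
Its moment of inertia about the rotation axis (parallel-axis theorem): I_hole = (1/2)mr² + md² = (1/2)(0.1159)(0.218)² + (0.1159)(0.21)² = 0.0078655 kg·m².
Treating the hole as negative mass, I = I₀ − I_hole = 0.073805 − 0.0078655 = 0.065939 kg·m².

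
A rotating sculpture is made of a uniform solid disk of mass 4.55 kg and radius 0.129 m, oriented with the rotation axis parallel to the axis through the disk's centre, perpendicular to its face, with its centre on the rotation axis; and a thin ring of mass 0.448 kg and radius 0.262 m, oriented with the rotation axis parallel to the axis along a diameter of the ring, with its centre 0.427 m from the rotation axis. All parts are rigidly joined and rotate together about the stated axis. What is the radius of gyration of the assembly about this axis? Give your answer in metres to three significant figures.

0.164

Solid disk: I_cm = (1/2)MR² = (1/2)(4.55)(0.129)² = 0.037858 kg·m²; axis through the centre, so I = 0.037858 kg·m².
Thin ring: I_cm = (1/2)MR² = (1/2)(0.448)(0.262)² = 0.015376 kg·m²; centre at d = 0.427 m, so the parallel axis theorem gives I = 0.015376 + (0.448)(0.427)² = 0.09706 kg·m².
Total I = 0.13492 kg·m²; total mass M = 4.998 kg.
k = √(I/M) = √(0.13492/4.998) = 0.1643 m.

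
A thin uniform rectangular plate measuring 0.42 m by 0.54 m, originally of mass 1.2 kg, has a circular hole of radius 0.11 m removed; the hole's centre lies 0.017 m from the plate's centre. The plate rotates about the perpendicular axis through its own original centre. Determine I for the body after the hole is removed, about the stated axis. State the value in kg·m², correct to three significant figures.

0.0455

Unpierced body about its centre: I₀ = (1/12)M(a²+b²) = (1/12)(1.2)[(0.42)² + (0.54)²] = 0.0468 kg·m².
The removed disk has mass m = M·πr²/(ab) = (1.2)·π(0.11)²/(0.42·0.54) = 0.20113 kg (same uniform areal density).
Its moment of inertia about the rotation axis (parallel-axis theorem): I_hole = (1/2)mr² + md² = (1/2)(0.20113)(0.11)² + (0.20113)(0.017)² = 0.001275 kg·m².
Treating the hole as negative mass, I = I₀ − I_hole = 0.0468 − 0.001275 = 0.045525 kg·m².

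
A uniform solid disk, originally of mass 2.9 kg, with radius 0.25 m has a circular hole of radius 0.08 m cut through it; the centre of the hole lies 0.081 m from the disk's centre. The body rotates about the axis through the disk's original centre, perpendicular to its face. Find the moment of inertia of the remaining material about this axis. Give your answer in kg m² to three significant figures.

Unpierced body about its centre: I₀ = (1/2)MR² = (1/2)(2.9)(0.25)² = 0.090625 kg m².
The removed disk has mass m = M·(r/R)² = (2.9)(0.08/0.25)² = 0.29696 kg (same uniform areal density).
Its moment of inertia about the rotation axis (parallel-axis theorem): I_hole = (1/2)mr² + md² = (1/2)(0.29696)(0.08)² + (0.29696)(0.081)² = 0.0028986 kg m².
Treating the hole as negative mass, I = I₀ − I_hole = 0.090625 − 0.0028986 = 0.087726 kg m².

0.0877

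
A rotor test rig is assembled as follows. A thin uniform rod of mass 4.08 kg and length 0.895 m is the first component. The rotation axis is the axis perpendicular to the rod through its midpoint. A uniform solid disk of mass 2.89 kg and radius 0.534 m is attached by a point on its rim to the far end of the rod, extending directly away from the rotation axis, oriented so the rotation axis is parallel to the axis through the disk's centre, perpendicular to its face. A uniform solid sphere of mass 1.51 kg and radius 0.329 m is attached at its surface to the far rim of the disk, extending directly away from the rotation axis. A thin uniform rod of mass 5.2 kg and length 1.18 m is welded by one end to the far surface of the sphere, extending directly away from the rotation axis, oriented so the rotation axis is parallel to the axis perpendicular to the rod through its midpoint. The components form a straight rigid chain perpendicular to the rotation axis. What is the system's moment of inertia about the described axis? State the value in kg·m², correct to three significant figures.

Thin rod: I_cm = (1/12)ML² = (1/12)(4.08)(0.895)² = 0.27235 kg·m²; axis through the centre, so I = 0.27235 kg·m².
Solid disk: I_cm = (1/2)MR² = (1/2)(2.89)(0.534)² = 0.41205 kg·m²; centre at d = 0.4475 + 0.534 = 0.9815 m, so I = I_cm + Md² gives I = 0.41205 + (2.89)(0.9815)² = 3.1961 kg·m².
Solid sphere: I_cm = (2/5)MR² = (2/5)(1.51)(0.329)² = 0.065378 kg·m²; centre at d = 0.4475 + 0.534 + 0.534 + 0.329 = 1.8445 m, so I = I_cm + Md² gives I = 0.065378 + (1.51)(1.8445)² = 5.2027 kg·m².
Thin rod: I_cm = (1/12)ML² = (1/12)(5.2)(1.18)² = 0.60337 kg·m²; centre at d = 0.4475 + 0.534 + 0.534 + 0.329 + 0.329 + 0.59 = 2.7635 m, so I = I_cm + Md² gives I = 0.60337 + (5.2)(2.7635)² = 40.315 kg·m².
Total I = 0.27235 + 3.1961 + 5.2027 + 40.315 = 48.987 kg·m².

49.0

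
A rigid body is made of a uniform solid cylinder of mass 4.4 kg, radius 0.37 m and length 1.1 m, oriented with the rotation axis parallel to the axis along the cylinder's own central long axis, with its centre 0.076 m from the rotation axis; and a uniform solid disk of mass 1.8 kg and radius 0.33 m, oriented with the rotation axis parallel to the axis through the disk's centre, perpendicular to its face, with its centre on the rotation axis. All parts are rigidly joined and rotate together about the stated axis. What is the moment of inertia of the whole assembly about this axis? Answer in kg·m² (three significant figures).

0.425

Solid cylinder: I_cm = (1/2)MR² = (1/2)(4.4)(0.37)² = 0.30118 kg·m²; centre at d = 0.076 m, so the parallel axis theorem gives I = 0.30118 + (4.4)(0.076)² = 0.32659 kg·m².
Solid disk: I_cm = (1/2)MR² = (1/2)(1.8)(0.33)² = 0.09801 kg·m²; axis through the centre, so I = 0.09801 kg·m².
Total I = 0.32659 + 0.09801 = 0.4246 kg·m².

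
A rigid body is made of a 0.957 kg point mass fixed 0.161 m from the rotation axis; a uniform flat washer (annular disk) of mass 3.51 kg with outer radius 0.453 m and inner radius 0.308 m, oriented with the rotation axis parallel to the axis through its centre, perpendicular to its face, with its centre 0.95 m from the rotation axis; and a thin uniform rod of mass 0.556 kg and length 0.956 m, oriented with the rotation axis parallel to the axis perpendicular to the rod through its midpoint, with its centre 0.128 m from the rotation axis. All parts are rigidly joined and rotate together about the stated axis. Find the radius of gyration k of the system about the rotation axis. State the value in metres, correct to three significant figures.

0.866

Point mass: I_cm = 0; centre at d = 0.161 m, so the parallel axis theorem gives I = 0 + (0.957)(0.161)² = 0.024806 kg m^2.
Annular disk: I_cm = (1/2)M(R²+r²) = (1/2)(3.51)[(0.453)² + (0.308)²] = 0.52663 kg m^2; centre at d = 0.95 m, so the parallel axis theorem gives I = 0.52663 + (3.51)(0.95)² = 3.6944 kg m^2.
Thin rod: I_cm = (1/12)ML² = (1/12)(0.556)(0.956)² = 0.042346 kg m^2; centre at d = 0.128 m, so the parallel axis theorem gives I = 0.042346 + (0.556)(0.128)² = 0.051455 kg m^2.
Total I = 3.7707 kg m^2; total mass M = 5.023 kg.
k = √(I/M) = √(3.7707/5.023) = 0.86642 m.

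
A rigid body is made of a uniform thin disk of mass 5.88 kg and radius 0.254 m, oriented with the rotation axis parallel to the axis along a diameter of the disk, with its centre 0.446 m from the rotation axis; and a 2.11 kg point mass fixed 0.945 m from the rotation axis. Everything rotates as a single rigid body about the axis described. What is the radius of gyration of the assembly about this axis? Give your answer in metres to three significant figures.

0.628

Thin disk: I_cm = (1/4)MR² = (1/4)(5.88)(0.254)² = 0.094839 kg m^2; centre at d = 0.446 m, so the parallel axis theorem gives I = 0.094839 + (5.88)(0.446)² = 1.2645 kg m^2.
Point mass: I_cm = 0; centre at d = 0.945 m, so the parallel axis theorem gives I = 0 + (2.11)(0.945)² = 1.8843 kg m^2.
Total I = 3.1487 kg m^2; total mass M = 7.99 kg.
k = √(I/M) = √(3.1487/7.99) = 0.62776 m.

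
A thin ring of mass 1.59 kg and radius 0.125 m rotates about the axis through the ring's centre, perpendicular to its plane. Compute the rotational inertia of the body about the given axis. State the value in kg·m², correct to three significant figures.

I_cm = MR² = (1.59)(0.125)² = 0.024844 kg·m²; axis through the centre, so I = 0.024844 kg·m².

0.0248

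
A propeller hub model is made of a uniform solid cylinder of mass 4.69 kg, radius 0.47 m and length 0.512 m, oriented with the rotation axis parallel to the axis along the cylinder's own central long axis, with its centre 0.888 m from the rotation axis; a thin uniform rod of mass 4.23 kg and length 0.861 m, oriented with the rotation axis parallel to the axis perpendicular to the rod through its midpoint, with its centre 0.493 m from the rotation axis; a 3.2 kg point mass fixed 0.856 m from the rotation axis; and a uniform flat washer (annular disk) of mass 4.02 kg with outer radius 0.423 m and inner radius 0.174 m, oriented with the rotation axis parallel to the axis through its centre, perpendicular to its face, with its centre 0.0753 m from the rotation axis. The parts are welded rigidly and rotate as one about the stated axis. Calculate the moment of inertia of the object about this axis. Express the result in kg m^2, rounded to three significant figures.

8.29

Solid cylinder: I_cm = (1/2)MR² = (1/2)(4.69)(0.47)² = 0.51801 kg m^2; centre at d = 0.888 m, so the parallel axis theorem gives I = 0.51801 + (4.69)(0.888)² = 4.2163 kg m^2.
Thin rod: I_cm = (1/12)ML² = (1/12)(4.23)(0.861)² = 0.26132 kg m^2; centre at d = 0.493 m, so the parallel axis theorem gives I = 0.26132 + (4.23)(0.493)² = 1.2894 kg m^2.
Point mass: I_cm = 0; centre at d = 0.856 m, so the parallel axis theorem gives I = 0 + (3.2)(0.856)² = 2.3448 kg m^2.
Annular disk: I_cm = (1/2)M(R²+r²) = (1/2)(4.02)[(0.423)² + (0.174)²] = 0.4205 kg m^2; centre at d = 0.0753 m, so the parallel axis theorem gives I = 0.4205 + (4.02)(0.0753)² = 0.4433 kg m^2.
Total I = 4.2163 + 1.2894 + 2.3448 + 0.4433 = 8.2937 kg m^2.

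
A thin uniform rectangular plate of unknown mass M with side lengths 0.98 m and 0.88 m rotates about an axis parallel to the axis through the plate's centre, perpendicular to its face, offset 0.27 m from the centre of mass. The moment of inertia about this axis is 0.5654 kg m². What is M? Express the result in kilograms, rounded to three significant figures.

I = I_cm + Md² = (1/12)M(a²+b²) + Md² = M·[0.0833333·[(0.98)² + (0.88)²] + (0.27)²] = M·0.21747.
So M = 0.5654 / 0.21747 = 2.5999 kg.

2.60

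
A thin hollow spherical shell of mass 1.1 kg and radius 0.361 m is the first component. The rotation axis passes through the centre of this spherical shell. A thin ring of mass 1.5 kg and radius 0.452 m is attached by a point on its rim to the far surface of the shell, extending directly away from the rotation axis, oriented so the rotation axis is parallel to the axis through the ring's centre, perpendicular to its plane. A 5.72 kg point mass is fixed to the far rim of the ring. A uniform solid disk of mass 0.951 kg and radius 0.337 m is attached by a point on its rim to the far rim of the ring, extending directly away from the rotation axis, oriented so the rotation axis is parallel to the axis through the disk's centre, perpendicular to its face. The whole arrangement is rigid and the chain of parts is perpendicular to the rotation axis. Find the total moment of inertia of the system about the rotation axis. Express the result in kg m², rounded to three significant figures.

13.0

Spherical shell: I_cm = (2/3)MR² = (2/3)(1.1)(0.361)² = 0.095569 kg m²; axis through the centre, so I = 0.095569 kg m².
Thin ring: I_cm = MR² = (1.5)(0.452)² = 0.30646 kg m²; centre at d = 0.361 + 0.452 = 0.813 m, so I = I_cm + Md² gives I = 0.30646 + (1.5)(0.813)² = 1.2979 kg m².
Point mass: I_cm = 0; centre at d = 0.361 + 0.452 + 0.452 = 1.265 m, so I = I_cm + Md² gives I = 0 + (5.72)(1.265)² = 9.1533 kg m².
Solid disk: I_cm = (1/2)MR² = (1/2)(0.951)(0.337)² = 0.054002 kg m²; centre at d = 0.361 + 0.452 + 0.452 + 0.337 = 1.602 m, so I = I_cm + Md² gives I = 0.054002 + (0.951)(1.602)² = 2.4947 kg m².
Total I = 0.095569 + 1.2979 + 9.1533 + 2.4947 = 13.041 kg m².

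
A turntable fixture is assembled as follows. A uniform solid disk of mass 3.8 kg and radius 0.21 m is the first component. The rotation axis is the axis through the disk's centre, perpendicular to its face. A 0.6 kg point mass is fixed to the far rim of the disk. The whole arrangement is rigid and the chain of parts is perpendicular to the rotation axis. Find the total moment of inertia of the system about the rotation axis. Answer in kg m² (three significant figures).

Solid disk: I_cm = (1/2)MR² = (1/2)(3.8)(0.21)² = 0.08379 kg m²; axis through the centre, so I = 0.08379 kg m².
Point mass: I_cm = 0; centre at d = 0.21 m, so I = I_cm + Md² gives I = 0 + (0.6)(0.21)² = 0.02646 kg m².
Total I = 0.08379 + 0.02646 = 0.11025 kg m².

0.110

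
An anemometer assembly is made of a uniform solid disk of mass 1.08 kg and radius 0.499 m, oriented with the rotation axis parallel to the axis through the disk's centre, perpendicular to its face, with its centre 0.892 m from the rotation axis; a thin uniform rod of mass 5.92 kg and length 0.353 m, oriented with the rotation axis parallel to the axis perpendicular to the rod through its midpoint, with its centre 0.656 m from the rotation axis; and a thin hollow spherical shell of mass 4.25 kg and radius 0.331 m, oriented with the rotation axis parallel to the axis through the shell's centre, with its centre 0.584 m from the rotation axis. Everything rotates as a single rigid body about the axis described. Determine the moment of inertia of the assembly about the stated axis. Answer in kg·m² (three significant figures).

Solid disk: I_cm = (1/2)MR² = (1/2)(1.08)(0.499)² = 0.13446 kg·m²; centre at d = 0.892 m, so I = I_cm + Md² gives I = 0.13446 + (1.08)(0.892)² = 0.99378 kg·m².
Thin rod: I_cm = (1/12)ML² = (1/12)(5.92)(0.353)² = 0.061474 kg·m²; centre at d = 0.656 m, so I = I_cm + Md² gives I = 0.061474 + (5.92)(0.656)² = 2.6091 kg·m².
Spherical shell: I_cm = (2/3)MR² = (2/3)(4.25)(0.331)² = 0.31042 kg·m²; centre at d = 0.584 m, so I = I_cm + Md² gives I = 0.31042 + (4.25)(0.584)² = 1.7599 kg·m².
Total I = 0.99378 + 2.6091 + 1.7599 = 5.3628 kg·m².

5.36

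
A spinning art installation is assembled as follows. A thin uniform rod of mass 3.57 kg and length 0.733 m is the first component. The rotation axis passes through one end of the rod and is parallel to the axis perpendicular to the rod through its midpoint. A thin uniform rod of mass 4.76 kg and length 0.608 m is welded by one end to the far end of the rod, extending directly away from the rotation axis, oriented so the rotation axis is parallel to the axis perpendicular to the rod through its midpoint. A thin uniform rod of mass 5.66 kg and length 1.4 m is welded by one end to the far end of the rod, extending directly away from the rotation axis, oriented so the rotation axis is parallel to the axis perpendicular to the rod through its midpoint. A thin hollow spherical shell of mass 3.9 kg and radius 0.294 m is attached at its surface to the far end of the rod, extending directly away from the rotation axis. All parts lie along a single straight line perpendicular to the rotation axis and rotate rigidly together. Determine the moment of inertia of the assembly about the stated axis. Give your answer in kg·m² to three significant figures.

66.6

Thin rod: I_cm = (1/12)ML² = (1/12)(3.57)(0.733)² = 0.15984 kg·m²; centre at d = 0.3665 m, so I = I_cm + Md² gives I = 0.15984 + (3.57)(0.3665)² = 0.63937 kg·m².
Thin rod: I_cm = (1/12)ML² = (1/12)(4.76)(0.608)² = 0.14663 kg·m²; centre at d = 0.3665 + 0.3665 + 0.304 = 1.037 m, so I = I_cm + Md² gives I = 0.14663 + (4.76)(1.037)² = 5.2654 kg·m².
Thin rod: I_cm = (1/12)ML² = (1/12)(5.66)(1.4)² = 0.92447 kg·m²; centre at d = 0.3665 + 0.3665 + 0.304 + 0.304 + 0.7 = 2.041 m, so I = I_cm + Md² gives I = 0.92447 + (5.66)(2.041)² = 24.502 kg·m².
Spherical shell: I_cm = (2/3)MR² = (2/3)(3.9)(0.294)² = 0.22473 kg·m²; centre at d = 0.3665 + 0.3665 + 0.304 + 0.304 + 0.7 + 0.7 + 0.294 = 3.035 m, so I = I_cm + Md² gives I = 0.22473 + (3.9)(3.035)² = 36.149 kg·m².
Total I = 0.63937 + 5.2654 + 24.502 + 36.149 = 66.555 kg·m².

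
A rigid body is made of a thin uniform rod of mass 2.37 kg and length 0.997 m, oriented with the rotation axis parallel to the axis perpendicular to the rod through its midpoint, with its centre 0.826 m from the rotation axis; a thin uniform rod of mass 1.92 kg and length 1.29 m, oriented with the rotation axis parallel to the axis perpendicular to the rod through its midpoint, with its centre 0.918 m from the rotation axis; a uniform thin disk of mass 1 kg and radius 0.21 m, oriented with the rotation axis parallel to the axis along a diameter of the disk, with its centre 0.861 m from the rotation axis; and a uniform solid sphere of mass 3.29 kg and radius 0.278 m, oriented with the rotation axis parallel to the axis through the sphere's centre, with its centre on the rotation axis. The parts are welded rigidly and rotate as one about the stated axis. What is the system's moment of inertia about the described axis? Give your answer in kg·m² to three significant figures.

4.55

Thin rod: I_cm = (1/12)ML² = (1/12)(2.37)(0.997)² = 0.19632 kg·m²; centre at d = 0.826 m, so the parallel axis theorem gives I = 0.19632 + (2.37)(0.826)² = 1.8133 kg·m².
Thin rod: I_cm = (1/12)ML² = (1/12)(1.92)(1.29)² = 0.26626 kg·m²; centre at d = 0.918 m, so the parallel axis theorem gives I = 0.26626 + (1.92)(0.918)² = 1.8843 kg·m².
Thin disk: I_cm = (1/4)MR² = (1/4)(1)(0.21)² = 0.011025 kg·m²; centre at d = 0.861 m, so the parallel axis theorem gives I = 0.011025 + (1)(0.861)² = 0.75235 kg·m².
Solid sphere: I_cm = (2/5)MR² = (2/5)(3.29)(0.278)² = 0.10171 kg·m²; axis through the centre, so I = 0.10171 kg·m².
Total I = 1.8133 + 1.8843 + 0.75235 + 0.10171 = 4.5516 kg·m².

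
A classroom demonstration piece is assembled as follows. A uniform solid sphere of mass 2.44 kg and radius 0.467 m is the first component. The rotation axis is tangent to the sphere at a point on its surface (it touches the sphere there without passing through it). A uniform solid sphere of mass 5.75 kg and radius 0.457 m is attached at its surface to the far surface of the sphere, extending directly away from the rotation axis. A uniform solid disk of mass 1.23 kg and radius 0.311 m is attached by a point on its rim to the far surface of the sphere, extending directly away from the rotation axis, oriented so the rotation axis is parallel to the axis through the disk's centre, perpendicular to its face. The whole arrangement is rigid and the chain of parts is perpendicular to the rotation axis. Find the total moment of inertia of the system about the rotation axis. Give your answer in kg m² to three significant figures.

18.1

Solid sphere: I_cm = (2/5)MR² = (2/5)(2.44)(0.467)² = 0.21285 kg m²; centre at d = 0.467 m, so I = I_cm + Md² gives I = 0.21285 + (2.44)(0.467)² = 0.74499 kg m².
Solid sphere: I_cm = (2/5)MR² = (2/5)(5.75)(0.457)² = 0.48035 kg m²; centre at d = 0.467 + 0.467 + 0.457 = 1.391 m, so I = I_cm + Md² gives I = 0.48035 + (5.75)(1.391)² = 11.606 kg m².
Solid disk: I_cm = (1/2)MR² = (1/2)(1.23)(0.311)² = 0.059483 kg m²; centre at d = 0.467 + 0.467 + 0.457 + 0.457 + 0.311 = 2.159 m, so I = I_cm + Md² gives I = 0.059483 + (1.23)(2.159)² = 5.7929 kg m².
Total I = 0.74499 + 11.606 + 5.7929 = 18.144 kg m².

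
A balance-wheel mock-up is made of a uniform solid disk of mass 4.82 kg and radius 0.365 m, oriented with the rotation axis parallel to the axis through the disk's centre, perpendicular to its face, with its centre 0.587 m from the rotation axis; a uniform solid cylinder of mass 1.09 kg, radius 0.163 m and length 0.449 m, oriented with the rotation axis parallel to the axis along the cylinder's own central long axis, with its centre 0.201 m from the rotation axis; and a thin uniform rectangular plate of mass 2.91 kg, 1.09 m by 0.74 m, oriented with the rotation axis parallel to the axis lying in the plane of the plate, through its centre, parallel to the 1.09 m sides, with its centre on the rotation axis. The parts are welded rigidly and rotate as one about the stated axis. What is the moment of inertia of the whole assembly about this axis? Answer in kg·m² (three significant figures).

Solid disk: I_cm = (1/2)MR² = (1/2)(4.82)(0.365)² = 0.32107 kg·m²; centre at d = 0.587 m, so the parallel axis theorem gives I = 0.32107 + (4.82)(0.587)² = 1.9819 kg·m².
Solid cylinder: I_cm = (1/2)MR² = (1/2)(1.09)(0.163)² = 0.01448 kg·m²; centre at d = 0.201 m, so the parallel axis theorem gives I = 0.01448 + (1.09)(0.201)² = 0.058517 kg·m².
Rectangular plate: I_cm = (1/12)Mb² = (1/12)(2.91)(0.74)² = 0.13279 kg·m²; axis through the centre, so I = 0.13279 kg·m².
Total I = 1.9819 + 0.058517 + 0.13279 = 2.1732 kg·m².

2.17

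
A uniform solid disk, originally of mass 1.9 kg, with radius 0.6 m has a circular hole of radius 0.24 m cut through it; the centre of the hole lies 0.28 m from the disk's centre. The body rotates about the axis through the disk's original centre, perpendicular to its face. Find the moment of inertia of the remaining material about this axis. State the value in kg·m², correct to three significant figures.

Unpierced body about its centre: I₀ = (1/2)MR² = (1/2)(1.9)(0.6)² = 0.342 kg·m².
The removed disk has mass m = M·(r/R)² = (1.9)(0.24/0.6)² = 0.304 kg (same uniform areal density).
Its moment of inertia about the rotation axis (parallel-axis theorem): I_hole = (1/2)mr² + md² = (1/2)(0.304)(0.24)² + (0.304)(0.28)² = 0.032589 kg·m².
Treating the hole as negative mass, I = I₀ − I_hole = 0.342 − 0.032589 = 0.30941 kg·m².

0.309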